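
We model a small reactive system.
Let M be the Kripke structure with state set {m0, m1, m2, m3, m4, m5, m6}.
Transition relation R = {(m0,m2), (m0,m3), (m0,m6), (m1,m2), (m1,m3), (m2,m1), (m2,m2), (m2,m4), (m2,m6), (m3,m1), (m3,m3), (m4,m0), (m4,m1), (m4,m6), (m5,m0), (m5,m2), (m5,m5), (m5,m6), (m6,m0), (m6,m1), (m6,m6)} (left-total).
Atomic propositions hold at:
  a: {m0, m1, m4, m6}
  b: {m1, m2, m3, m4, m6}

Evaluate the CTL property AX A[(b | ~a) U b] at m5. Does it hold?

No

Sat(~a) = {m2, m3, m5}
Sat(b | ~a) = {m1, m2, m3, m4, m5, m6}
A[(b | ~a) U b]: least fixpoint, start Z0 = Sat(b) = {m1, m2, m3, m4, m6}, add states in Sat(b | ~a) with every successor in Z. Already a fixed point.
Sat(A[(b | ~a) U b]) = {m1, m2, m3, m4, m6}
Sat(AX A[(b | ~a) U b]) = {s : every successor in {m1, m2, m3, m4, m6}} = {m0, m1, m2, m3}
m5 ∉ Sat(AX A[(b | ~a) U b]) = {m0, m1, m2, m3}, so the formula does not hold at m5.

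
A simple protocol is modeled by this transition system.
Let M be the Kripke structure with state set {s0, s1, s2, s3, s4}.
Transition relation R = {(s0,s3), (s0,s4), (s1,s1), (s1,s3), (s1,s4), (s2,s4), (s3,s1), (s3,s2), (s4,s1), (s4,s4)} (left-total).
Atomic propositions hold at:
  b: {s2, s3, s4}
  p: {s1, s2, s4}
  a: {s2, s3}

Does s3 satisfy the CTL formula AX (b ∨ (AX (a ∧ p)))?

Sat(a ∧ p) = {s2}
Sat(AX (a ∧ p)) = {s : every successor in {s2}} = ∅
Sat(b ∨ (AX (a ∧ p))) = {s2, s3, s4}
Sat(AX (b ∨ (AX (a ∧ p)))) = {s : every successor in {s2, s3, s4}} = {s0, s2}
s3 ∉ Sat(AX (b ∨ (AX (a ∧ p)))) = {s0, s2}, so the formula does not hold at s3.

No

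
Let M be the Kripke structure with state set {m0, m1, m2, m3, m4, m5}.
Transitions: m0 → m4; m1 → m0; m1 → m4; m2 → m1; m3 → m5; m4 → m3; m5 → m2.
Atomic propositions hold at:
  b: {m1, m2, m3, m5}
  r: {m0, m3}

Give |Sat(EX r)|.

2

Sat(EX r) = {s : some successor in {m0, m3}} = {m1, m4}
|Sat(EX r)| = |{m1, m4}| = 2.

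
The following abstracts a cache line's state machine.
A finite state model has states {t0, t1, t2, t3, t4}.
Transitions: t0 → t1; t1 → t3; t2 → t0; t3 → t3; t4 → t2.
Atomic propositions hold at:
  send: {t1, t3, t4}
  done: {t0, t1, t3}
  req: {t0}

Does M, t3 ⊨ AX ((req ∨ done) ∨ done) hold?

Yes

Sat(req ∨ done) = {t0, t1, t3}
Sat((req ∨ done) ∨ done) = {t0, t1, t3}
Sat(AX ((req ∨ done) ∨ done)) = {s : every successor in {t0, t1, t3}} = {t0, t1, t2, t3}
t3 ∈ Sat(AX ((req ∨ done) ∨ done)) = {t0, t1, t2, t3}, so the formula holds at t3.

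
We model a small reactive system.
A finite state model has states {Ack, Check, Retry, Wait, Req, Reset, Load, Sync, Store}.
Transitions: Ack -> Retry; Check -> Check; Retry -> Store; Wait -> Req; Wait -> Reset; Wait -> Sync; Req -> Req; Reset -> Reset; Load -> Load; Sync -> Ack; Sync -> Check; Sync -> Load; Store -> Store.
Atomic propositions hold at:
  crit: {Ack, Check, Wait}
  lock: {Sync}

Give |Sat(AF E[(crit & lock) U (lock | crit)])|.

Sat(crit & lock) = ∅
Sat(lock | crit) = {Ack, Check, Wait, Sync}
E[(crit & lock) U (lock | crit)]: least fixpoint, start Z0 = Sat((lock | crit)) = {Ack, Check, Wait, Sync}, add states in Sat(crit & lock) with some successor in Z. Already a fixed point.
Sat(E[(crit & lock) U (lock | crit)]) = {Ack, Check, Wait, Sync}
AF E[(crit & lock) U (lock | crit)]: least fixpoint, start Z0 = {Ack, Check, Wait, Sync}, add states with every successor in Z. Already a fixed point.
Sat(AF E[(crit & lock) U (lock | crit)]) = {Ack, Check, Wait, Sync}
|Sat(AF E[(crit & lock) U (lock | crit)])| = |{Ack, Check, Wait, Sync}| = 4.

4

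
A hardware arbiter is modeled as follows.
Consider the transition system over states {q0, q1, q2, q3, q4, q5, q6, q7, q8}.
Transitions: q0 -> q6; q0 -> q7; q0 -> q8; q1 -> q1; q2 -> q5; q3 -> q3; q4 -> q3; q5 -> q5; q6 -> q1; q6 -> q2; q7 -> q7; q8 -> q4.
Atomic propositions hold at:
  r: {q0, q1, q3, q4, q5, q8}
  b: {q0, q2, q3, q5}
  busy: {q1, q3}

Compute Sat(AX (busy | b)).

Sat(busy | b) = {q0, q1, q2, q3, q5}
Sat(AX (busy | b)) = {s : every successor in {q0, q1, q2, q3, q5}} = {q1, q2, q3, q4, q5, q6}

{q1, q2, q3, q4, q5, q6}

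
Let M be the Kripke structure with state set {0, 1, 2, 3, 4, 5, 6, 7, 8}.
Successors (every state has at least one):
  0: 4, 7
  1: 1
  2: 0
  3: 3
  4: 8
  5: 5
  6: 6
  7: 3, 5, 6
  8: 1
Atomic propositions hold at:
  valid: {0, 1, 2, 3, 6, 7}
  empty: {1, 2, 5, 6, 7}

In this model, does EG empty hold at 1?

EG empty: greatest fixpoint, start Z0 = {1, 2, 5, 6, 7}, keep only states in Sat with some successor in Z. Z1 = {1, 5, 6, 7}; fixed.
Sat(EG empty) = {1, 5, 6, 7}
1 ∈ Sat(EG empty) = {1, 5, 6, 7}, so the formula holds at 1.

Yes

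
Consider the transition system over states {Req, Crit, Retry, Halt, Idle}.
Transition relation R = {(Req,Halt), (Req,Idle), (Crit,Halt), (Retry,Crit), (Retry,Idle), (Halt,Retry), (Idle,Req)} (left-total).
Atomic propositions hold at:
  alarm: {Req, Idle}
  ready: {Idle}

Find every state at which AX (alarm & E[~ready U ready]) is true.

Sat(~ready) = {Req, Crit, Retry, Halt}
E[~ready U ready]: least fixpoint, start Z0 = Sat(ready) = {Idle}, add states in Sat(~ready) with some successor in Z. Z1 = {Req, Retry, Idle}; Z2 = {Req, Retry, Halt, Idle}; Z3 = {Req, Crit, Retry, Halt, Idle}; fixed.
Sat(E[~ready U ready]) = {Req, Crit, Retry, Halt, Idle}
Sat(alarm & E[~ready U ready]) = {Req, Idle}
Sat(AX (alarm & E[~ready U ready])) = {s : every successor in {Req, Idle}} = {Idle}

{Idle}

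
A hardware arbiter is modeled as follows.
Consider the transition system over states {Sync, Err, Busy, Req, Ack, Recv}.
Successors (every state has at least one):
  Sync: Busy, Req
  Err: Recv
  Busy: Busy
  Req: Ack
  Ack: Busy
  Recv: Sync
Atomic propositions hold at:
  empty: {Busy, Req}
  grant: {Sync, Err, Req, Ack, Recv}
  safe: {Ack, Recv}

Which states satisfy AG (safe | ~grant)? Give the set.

{Busy, Ack}

Sat(~grant) = {Busy}
Sat(safe | ~grant) = {Busy, Ack, Recv}
AG (safe | ~grant): greatest fixpoint, start Z0 = {Busy, Ack, Recv}, keep only states in Sat with every successor in Z. Z1 = {Busy, Ack}; fixed.
Sat(AG (safe | ~grant)) = {Busy, Ack}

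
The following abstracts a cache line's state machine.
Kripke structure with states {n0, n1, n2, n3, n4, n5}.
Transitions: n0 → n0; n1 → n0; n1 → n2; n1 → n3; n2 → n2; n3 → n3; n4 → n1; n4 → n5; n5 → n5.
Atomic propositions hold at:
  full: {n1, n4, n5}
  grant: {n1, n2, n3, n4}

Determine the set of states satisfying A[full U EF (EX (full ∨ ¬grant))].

{n0, n1, n4, n5}

Sat(¬grant) = {n0, n5}
Sat(full ∨ ¬grant) = {n0, n1, n4, n5}
Sat(EX (full ∨ ¬grant)) = {s : some successor in {n0, n1, n4, n5}} = {n0, n1, n4, n5}
EF (EX (full ∨ ¬grant)): least fixpoint, start Z0 = {n0, n1, n4, n5}, add states with some successor in Z. Already a fixed point.
Sat(EF (EX (full ∨ ¬grant))) = {n0, n1, n4, n5}
A[full U EF (EX (full ∨ ¬grant))]: least fixpoint, start Z0 = Sat(EF (EX (full ∨ ¬grant))) = {n0, n1, n4, n5}, add states in Sat(full) with every successor in Z. Already a fixed point.
Sat(A[full U EF (EX (full ∨ ¬grant))]) = {n0, n1, n4, n5}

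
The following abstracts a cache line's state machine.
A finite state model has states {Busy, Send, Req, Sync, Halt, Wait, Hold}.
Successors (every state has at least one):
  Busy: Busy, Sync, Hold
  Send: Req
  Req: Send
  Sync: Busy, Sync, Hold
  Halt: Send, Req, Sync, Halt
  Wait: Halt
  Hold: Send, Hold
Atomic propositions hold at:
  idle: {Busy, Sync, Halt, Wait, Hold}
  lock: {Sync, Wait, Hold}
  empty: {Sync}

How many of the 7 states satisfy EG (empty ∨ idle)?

Sat(empty ∨ idle) = {Busy, Sync, Halt, Wait, Hold}
EG (empty ∨ idle): greatest fixpoint, start Z0 = {Busy, Sync, Halt, Wait, Hold}, keep only states in Sat with some successor in Z. Already a fixed point.
Sat(EG (empty ∨ idle)) = {Busy, Sync, Halt, Wait, Hold}
|Sat(EG (empty ∨ idle))| = |{Busy, Sync, Halt, Wait, Hold}| = 5.

5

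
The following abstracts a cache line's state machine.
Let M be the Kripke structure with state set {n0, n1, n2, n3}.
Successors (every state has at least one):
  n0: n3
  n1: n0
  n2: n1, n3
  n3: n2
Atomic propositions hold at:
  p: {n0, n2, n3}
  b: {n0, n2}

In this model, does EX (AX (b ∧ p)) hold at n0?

Sat(b ∧ p) = {n0, n2}
Sat(AX (b ∧ p)) = {s : every successor in {n0, n2}} = {n1, n3}
Sat(EX (AX (b ∧ p))) = {s : some successor in {n1, n3}} = {n0, n2}
n0 ∈ Sat(EX (AX (b ∧ p))) = {n0, n2}, so the formula holds at n0.

Yes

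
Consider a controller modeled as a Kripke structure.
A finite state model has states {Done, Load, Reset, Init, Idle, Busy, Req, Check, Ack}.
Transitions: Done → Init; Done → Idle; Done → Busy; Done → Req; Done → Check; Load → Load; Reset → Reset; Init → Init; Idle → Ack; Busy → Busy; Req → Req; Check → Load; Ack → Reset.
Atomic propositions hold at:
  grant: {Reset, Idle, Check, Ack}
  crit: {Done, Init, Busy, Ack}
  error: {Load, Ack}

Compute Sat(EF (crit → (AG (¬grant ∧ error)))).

Sat(¬grant) = {Done, Load, Init, Busy, Req}
Sat(¬grant ∧ error) = {Load}
AG (¬grant ∧ error): greatest fixpoint, start Z0 = {Load}, keep only states in Sat with every successor in Z. Already a fixed point.
Sat(AG (¬grant ∧ error)) = {Load}
Sat(crit → (AG (¬grant ∧ error))) = {Load, Reset, Idle, Req, Check}
EF (crit → (AG (¬grant ∧ error))): least fixpoint, start Z0 = {Load, Reset, Idle, Req, Check}, add states with some successor in Z. Z1 = {Done, Load, Reset, Idle, Req, Check, Ack}; fixed.
Sat(EF (crit → (AG (¬grant ∧ error)))) = {Done, Load, Reset, Idle, Req, Check, Ack}

{Done, Load, Reset, Idle, Req, Check, Ack}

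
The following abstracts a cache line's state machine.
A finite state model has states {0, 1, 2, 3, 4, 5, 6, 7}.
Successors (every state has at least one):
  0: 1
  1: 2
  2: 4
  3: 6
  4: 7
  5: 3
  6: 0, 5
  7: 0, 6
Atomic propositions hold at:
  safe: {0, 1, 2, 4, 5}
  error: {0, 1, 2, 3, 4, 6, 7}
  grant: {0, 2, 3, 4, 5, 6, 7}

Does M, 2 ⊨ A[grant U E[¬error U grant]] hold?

Yes

Sat(¬error) = {5}
E[¬error U grant]: least fixpoint, start Z0 = Sat(grant) = {0, 2, 3, 4, 5, 6, 7}, add states in Sat(¬error) with some successor in Z. Already a fixed point.
Sat(E[¬error U grant]) = {0, 2, 3, 4, 5, 6, 7}
A[grant U E[¬error U grant]]: least fixpoint, start Z0 = Sat(E[¬error U grant]) = {0, 2, 3, 4, 5, 6, 7}, add states in Sat(grant) with every successor in Z. Already a fixed point.
Sat(A[grant U E[¬error U grant]]) = {0, 2, 3, 4, 5, 6, 7}
2 ∈ Sat(A[grant U E[¬error U grant]]) = {0, 2, 3, 4, 5, 6, 7}, so the formula holds at 2.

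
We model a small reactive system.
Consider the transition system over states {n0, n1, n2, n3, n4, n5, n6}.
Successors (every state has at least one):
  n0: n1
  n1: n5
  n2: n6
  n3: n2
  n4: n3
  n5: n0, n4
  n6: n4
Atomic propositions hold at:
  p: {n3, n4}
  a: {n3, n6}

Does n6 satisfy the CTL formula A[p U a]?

A[p U a]: least fixpoint, start Z0 = Sat(a) = {n3, n6}, add states in Sat(p) with every successor in Z. Z1 = {n3, n4, n6}; fixed.
Sat(A[p U a]) = {n3, n4, n6}
n6 ∈ Sat(A[p U a]) = {n3, n4, n6}, so the formula holds at n6.

Yes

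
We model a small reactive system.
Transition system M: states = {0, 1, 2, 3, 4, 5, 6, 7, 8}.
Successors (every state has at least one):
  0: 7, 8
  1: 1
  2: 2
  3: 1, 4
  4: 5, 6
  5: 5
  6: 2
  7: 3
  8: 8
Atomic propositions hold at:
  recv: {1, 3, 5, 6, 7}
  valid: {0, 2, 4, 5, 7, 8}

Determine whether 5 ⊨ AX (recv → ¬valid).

Sat(¬valid) = {1, 3, 6}
Sat(recv → ¬valid) = {0, 1, 2, 3, 4, 6, 8}
Sat(AX (recv → ¬valid)) = {s : every successor in {0, 1, 2, 3, 4, 6, 8}} = {1, 2, 3, 6, 7, 8}
5 ∉ Sat(AX (recv → ¬valid)) = {1, 2, 3, 6, 7, 8}, so the formula does not hold at 5.

No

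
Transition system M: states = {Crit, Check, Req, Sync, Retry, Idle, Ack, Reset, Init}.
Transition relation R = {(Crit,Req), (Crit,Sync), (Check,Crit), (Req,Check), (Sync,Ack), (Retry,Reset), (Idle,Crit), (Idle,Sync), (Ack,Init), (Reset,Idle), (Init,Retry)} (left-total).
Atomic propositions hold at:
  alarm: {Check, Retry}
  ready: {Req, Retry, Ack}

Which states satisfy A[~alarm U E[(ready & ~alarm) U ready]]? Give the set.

{Crit, Req, Sync, Retry, Idle, Ack, Reset, Init}

Sat(~alarm) = {Crit, Req, Sync, Idle, Ack, Reset, Init}
Sat(ready & ~alarm) = {Req, Ack}
E[(ready & ~alarm) U ready]: least fixpoint, start Z0 = Sat(ready) = {Req, Retry, Ack}, add states in Sat(ready & ~alarm) with some successor in Z. Already a fixed point.
Sat(E[(ready & ~alarm) U ready]) = {Req, Retry, Ack}
A[~alarm U E[(ready & ~alarm) U ready]]: least fixpoint, start Z0 = Sat(E[(ready & ~alarm) U ready]) = {Req, Retry, Ack}, add states in Sat(~alarm) with every successor in Z. Z1 = {Req, Sync, Retry, Ack, Init}; Z2 = {Crit, Req, Sync, Retry, Ack, Init}; Z3 = {Crit, Req, Sync, Retry, Idle, Ack, Init}; Z4 = {Crit, Req, Sync, Retry, Idle, Ack, Reset, Init}; fixed.
Sat(A[~alarm U E[(ready & ~alarm) U ready]]) = {Crit, Req, Sync, Retry, Idle, Ack, Reset, Init}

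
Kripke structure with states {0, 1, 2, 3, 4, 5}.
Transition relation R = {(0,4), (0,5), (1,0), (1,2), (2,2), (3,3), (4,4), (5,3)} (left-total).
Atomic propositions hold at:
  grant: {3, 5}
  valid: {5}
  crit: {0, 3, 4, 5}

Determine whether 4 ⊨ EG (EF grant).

No

EF grant: least fixpoint, start Z0 = {3, 5}, add states with some successor in Z. Z1 = {0, 3, 5}; Z2 = {0, 1, 3, 5}; fixed.
Sat(EF grant) = {0, 1, 3, 5}
EG (EF grant): greatest fixpoint, start Z0 = {0, 1, 3, 5}, keep only states in Sat with some successor in Z. Already a fixed point.
Sat(EG (EF grant)) = {0, 1, 3, 5}
4 ∉ Sat(EG (EF grant)) = {0, 1, 3, 5}, so the formula does not hold at 4.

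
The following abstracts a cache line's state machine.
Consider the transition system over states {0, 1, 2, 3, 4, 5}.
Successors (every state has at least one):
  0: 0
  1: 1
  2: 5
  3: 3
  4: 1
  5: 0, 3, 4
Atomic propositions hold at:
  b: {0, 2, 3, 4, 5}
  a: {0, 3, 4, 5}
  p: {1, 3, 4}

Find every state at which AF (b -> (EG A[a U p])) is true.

{1, 3, 4}

A[a U p]: least fixpoint, start Z0 = Sat(p) = {1, 3, 4}, add states in Sat(a) with every successor in Z. Already a fixed point.
Sat(A[a U p]) = {1, 3, 4}
EG A[a U p]: greatest fixpoint, start Z0 = {1, 3, 4}, keep only states in Sat with some successor in Z. Already a fixed point.
Sat(EG A[a U p]) = {1, 3, 4}
Sat(b -> (EG A[a U p])) = {1, 3, 4}
AF (b -> (EG A[a U p])): least fixpoint, start Z0 = {1, 3, 4}, add states with every successor in Z. Already a fixed point.
Sat(AF (b -> (EG A[a U p]))) = {1, 3, 4}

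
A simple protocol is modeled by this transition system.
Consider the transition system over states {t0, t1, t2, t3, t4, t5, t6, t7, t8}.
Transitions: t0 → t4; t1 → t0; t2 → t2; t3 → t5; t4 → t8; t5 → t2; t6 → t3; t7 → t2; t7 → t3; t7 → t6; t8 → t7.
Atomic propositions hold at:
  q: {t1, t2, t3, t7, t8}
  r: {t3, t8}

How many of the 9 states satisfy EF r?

7

EF r: least fixpoint, start Z0 = {t3, t8}, add states with some successor in Z. Z1 = {t3, t4, t6, t7, t8}; Z2 = {t0, t3, t4, t6, t7, t8}; Z3 = {t0, t1, t3, t4, t6, t7, t8}; fixed.
Sat(EF r) = {t0, t1, t3, t4, t6, t7, t8}
|Sat(EF r)| = |{t0, t1, t3, t4, t6, t7, t8}| = 7.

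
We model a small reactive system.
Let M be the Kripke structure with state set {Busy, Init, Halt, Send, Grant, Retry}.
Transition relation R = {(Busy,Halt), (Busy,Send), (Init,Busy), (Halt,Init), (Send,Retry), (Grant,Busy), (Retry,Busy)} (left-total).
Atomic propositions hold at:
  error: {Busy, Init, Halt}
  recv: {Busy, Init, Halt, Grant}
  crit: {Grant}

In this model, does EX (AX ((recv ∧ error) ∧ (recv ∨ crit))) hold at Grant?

Sat(recv ∧ error) = {Busy, Init, Halt}
Sat(recv ∨ crit) = {Busy, Init, Halt, Grant}
Sat((recv ∧ error) ∧ (recv ∨ crit)) = {Busy, Init, Halt}
Sat(AX ((recv ∧ error) ∧ (recv ∨ crit))) = {s : every successor in {Busy, Init, Halt}} = {Init, Halt, Grant, Retry}
Sat(EX (AX ((recv ∧ error) ∧ (recv ∨ crit)))) = {s : some successor in {Init, Halt, Grant, Retry}} = {Busy, Halt, Send}
Grant ∉ Sat(EX (AX ((recv ∧ error) ∧ (recv ∨ crit)))) = {Busy, Halt, Send}, so the formula does not hold at Grant.

No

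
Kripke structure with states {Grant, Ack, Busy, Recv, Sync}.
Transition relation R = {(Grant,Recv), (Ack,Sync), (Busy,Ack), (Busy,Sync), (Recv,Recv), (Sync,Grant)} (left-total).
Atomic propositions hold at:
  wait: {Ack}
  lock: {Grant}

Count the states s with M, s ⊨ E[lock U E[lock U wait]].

E[lock U wait]: least fixpoint, start Z0 = Sat(wait) = {Ack}, add states in Sat(lock) with some successor in Z. Already a fixed point.
Sat(E[lock U wait]) = {Ack}
E[lock U E[lock U wait]]: least fixpoint, start Z0 = Sat(E[lock U wait]) = {Ack}, add states in Sat(lock) with some successor in Z. Already a fixed point.
Sat(E[lock U E[lock U wait]]) = {Ack}
|Sat(E[lock U E[lock U wait]])| = |{Ack}| = 1.

1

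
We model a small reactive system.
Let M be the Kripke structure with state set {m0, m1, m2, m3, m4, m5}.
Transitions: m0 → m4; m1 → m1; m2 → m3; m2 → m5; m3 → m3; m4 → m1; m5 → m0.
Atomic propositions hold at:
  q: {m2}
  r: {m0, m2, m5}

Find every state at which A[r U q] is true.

{m2}

A[r U q]: least fixpoint, start Z0 = Sat(q) = {m2}, add states in Sat(r) with every successor in Z. Already a fixed point.
Sat(A[r U q]) = {m2}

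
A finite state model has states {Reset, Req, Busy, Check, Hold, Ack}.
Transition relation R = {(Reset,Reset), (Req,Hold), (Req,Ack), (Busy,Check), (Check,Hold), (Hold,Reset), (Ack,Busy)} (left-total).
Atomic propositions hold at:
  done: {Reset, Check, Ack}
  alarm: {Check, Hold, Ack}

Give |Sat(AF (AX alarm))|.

Sat(AX alarm) = {s : every successor in {Check, Hold, Ack}} = {Req, Busy, Check}
AF (AX alarm): least fixpoint, start Z0 = {Req, Busy, Check}, add states with every successor in Z. Z1 = {Req, Busy, Check, Ack}; fixed.
Sat(AF (AX alarm)) = {Req, Busy, Check, Ack}
|Sat(AF (AX alarm))| = |{Req, Busy, Check, Ack}| = 4.

4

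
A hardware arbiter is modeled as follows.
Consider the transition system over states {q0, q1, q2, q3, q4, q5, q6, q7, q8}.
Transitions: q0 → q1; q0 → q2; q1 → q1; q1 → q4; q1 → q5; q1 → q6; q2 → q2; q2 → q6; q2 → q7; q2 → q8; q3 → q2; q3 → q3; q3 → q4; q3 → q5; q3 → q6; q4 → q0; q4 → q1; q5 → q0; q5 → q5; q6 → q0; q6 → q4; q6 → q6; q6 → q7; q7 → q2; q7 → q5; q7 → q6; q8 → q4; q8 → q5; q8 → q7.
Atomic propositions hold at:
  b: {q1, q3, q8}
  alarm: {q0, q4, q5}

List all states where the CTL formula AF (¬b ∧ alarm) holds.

{q0, q4, q5}

Sat(¬b) = {q0, q2, q4, q5, q6, q7}
Sat(¬b ∧ alarm) = {q0, q4, q5}
AF (¬b ∧ alarm): least fixpoint, start Z0 = {q0, q4, q5}, add states with every successor in Z. Already a fixed point.
Sat(AF (¬b ∧ alarm)) = {q0, q4, q5}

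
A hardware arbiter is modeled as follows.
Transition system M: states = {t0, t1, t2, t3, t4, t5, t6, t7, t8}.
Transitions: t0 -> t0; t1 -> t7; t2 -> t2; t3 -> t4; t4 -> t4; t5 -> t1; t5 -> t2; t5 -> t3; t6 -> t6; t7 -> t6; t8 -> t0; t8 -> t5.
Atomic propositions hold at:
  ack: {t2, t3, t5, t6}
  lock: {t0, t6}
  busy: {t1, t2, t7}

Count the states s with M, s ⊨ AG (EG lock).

EG lock: greatest fixpoint, start Z0 = {t0, t6}, keep only states in Sat with some successor in Z. Already a fixed point.
Sat(EG lock) = {t0, t6}
AG (EG lock): greatest fixpoint, start Z0 = {t0, t6}, keep only states in Sat with every successor in Z. Already a fixed point.
Sat(AG (EG lock)) = {t0, t6}
|Sat(AG (EG lock))| = |{t0, t6}| = 2.

2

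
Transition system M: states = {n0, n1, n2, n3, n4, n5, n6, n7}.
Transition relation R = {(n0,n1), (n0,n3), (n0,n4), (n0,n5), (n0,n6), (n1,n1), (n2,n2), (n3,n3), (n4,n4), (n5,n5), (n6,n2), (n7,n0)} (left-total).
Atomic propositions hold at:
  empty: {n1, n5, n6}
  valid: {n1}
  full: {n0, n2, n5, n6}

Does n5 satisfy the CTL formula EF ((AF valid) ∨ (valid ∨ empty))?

Yes

AF valid: least fixpoint, start Z0 = {n1}, add states with every successor in Z. Already a fixed point.
Sat(AF valid) = {n1}
Sat(valid ∨ empty) = {n1, n5, n6}
Sat((AF valid) ∨ (valid ∨ empty)) = {n1, n5, n6}
EF ((AF valid) ∨ (valid ∨ empty)): least fixpoint, start Z0 = {n1, n5, n6}, add states with some successor in Z. Z1 = {n0, n1, n5, n6}; Z2 = {n0, n1, n5, n6, n7}; fixed.
Sat(EF ((AF valid) ∨ (valid ∨ empty))) = {n0, n1, n5, n6, n7}
n5 ∈ Sat(EF ((AF valid) ∨ (valid ∨ empty))) = {n0, n1, n5, n6, n7}, so the formula holds at n5.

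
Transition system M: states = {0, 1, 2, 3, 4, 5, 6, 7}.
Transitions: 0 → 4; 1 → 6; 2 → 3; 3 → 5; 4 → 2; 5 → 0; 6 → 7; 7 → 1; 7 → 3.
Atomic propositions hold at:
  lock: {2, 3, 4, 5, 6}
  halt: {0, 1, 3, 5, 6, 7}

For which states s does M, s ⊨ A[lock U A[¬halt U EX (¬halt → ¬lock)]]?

{1, 2, 3, 4, 5, 6, 7}

Sat(¬halt) = {2, 4}
Sat(¬lock) = {0, 1, 7}
Sat(¬halt → ¬lock) = {0, 1, 3, 5, 6, 7}
Sat(EX (¬halt → ¬lock)) = {s : some successor in {0, 1, 3, 5, 6, 7}} = {1, 2, 3, 5, 6, 7}
A[¬halt U EX (¬halt → ¬lock)]: least fixpoint, start Z0 = Sat(EX (¬halt → ¬lock)) = {1, 2, 3, 5, 6, 7}, add states in Sat(¬halt) with every successor in Z. Z1 = {1, 2, 3, 4, 5, 6, 7}; fixed.
Sat(A[¬halt U EX (¬halt → ¬lock)]) = {1, 2, 3, 4, 5, 6, 7}
A[lock U A[¬halt U EX (¬halt → ¬lock)]]: least fixpoint, start Z0 = Sat(A[¬halt U EX (¬halt → ¬lock)]) = {1, 2, 3, 4, 5, 6, 7}, add states in Sat(lock) with every successor in Z. Already a fixed point.
Sat(A[lock U A[¬halt U EX (¬halt → ¬lock)]]) = {1, 2, 3, 4, 5, 6, 7}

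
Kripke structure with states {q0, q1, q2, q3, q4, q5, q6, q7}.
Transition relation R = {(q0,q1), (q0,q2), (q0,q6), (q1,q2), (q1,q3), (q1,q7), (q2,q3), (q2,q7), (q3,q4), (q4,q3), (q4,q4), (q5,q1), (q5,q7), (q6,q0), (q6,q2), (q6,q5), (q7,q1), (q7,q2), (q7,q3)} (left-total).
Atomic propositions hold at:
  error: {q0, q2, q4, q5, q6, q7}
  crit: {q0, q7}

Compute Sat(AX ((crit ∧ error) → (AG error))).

{q0, q3, q4, q7}

Sat(crit ∧ error) = {q0, q7}
AG error: greatest fixpoint, start Z0 = {q0, q2, q4, q5, q6, q7}, keep only states in Sat with every successor in Z. Z1 = {q6}; Z2 = ∅; fixed.
Sat(AG error) = ∅
Sat((crit ∧ error) → (AG error)) = {q1, q2, q3, q4, q5, q6}
Sat(AX ((crit ∧ error) → (AG error))) = {s : every successor in {q1, q2, q3, q4, q5, q6}} = {q0, q3, q4, q7}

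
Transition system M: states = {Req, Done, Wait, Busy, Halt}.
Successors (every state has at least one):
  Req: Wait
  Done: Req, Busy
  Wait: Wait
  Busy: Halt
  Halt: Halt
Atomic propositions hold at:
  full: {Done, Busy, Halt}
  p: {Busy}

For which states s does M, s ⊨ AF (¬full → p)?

Sat(¬full) = {Req, Wait}
Sat(¬full → p) = {Done, Busy, Halt}
AF (¬full → p): least fixpoint, start Z0 = {Done, Busy, Halt}, add states with every successor in Z. Already a fixed point.
Sat(AF (¬full → p)) = {Done, Busy, Halt}

{Done, Busy, Halt}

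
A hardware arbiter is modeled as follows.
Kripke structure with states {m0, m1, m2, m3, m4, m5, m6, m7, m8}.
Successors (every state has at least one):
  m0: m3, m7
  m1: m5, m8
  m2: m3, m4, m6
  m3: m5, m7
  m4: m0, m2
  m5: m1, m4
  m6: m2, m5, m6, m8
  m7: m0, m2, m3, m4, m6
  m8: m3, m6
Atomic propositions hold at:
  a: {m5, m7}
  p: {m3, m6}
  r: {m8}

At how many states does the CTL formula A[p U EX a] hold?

Sat(EX a) = {s : some successor in {m5, m7}} = {m0, m1, m3, m6}
A[p U EX a]: least fixpoint, start Z0 = Sat(EX a) = {m0, m1, m3, m6}, add states in Sat(p) with every successor in Z. Already a fixed point.
Sat(A[p U EX a]) = {m0, m1, m3, m6}
|Sat(A[p U EX a])| = |{m0, m1, m3, m6}| = 4.

4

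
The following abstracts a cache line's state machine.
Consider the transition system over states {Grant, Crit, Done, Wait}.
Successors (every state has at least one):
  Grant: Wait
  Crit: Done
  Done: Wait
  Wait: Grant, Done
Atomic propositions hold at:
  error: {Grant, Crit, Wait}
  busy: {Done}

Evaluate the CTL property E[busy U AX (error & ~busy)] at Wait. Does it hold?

Sat(~busy) = {Grant, Crit, Wait}
Sat(error & ~busy) = {Grant, Crit, Wait}
Sat(AX (error & ~busy)) = {s : every successor in {Grant, Crit, Wait}} = {Grant, Done}
E[busy U AX (error & ~busy)]: least fixpoint, start Z0 = Sat(AX (error & ~busy)) = {Grant, Done}, add states in Sat(busy) with some successor in Z. Already a fixed point.
Sat(E[busy U AX (error & ~busy)]) = {Grant, Done}
Wait ∉ Sat(E[busy U AX (error & ~busy)]) = {Grant, Done}, so the formula does not hold at Wait.

No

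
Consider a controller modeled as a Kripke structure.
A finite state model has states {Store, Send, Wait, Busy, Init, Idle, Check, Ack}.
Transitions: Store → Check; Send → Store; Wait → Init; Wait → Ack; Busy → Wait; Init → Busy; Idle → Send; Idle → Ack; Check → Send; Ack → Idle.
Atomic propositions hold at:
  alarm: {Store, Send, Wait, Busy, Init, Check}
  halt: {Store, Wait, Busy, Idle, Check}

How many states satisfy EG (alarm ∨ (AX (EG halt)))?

6

EG halt: greatest fixpoint, start Z0 = {Store, Wait, Busy, Idle, Check}, keep only states in Sat with some successor in Z. Z1 = {Store, Busy}; Z2 = ∅; fixed.
Sat(EG halt) = ∅
Sat(AX (EG halt)) = {s : every successor in ∅} = ∅
Sat(alarm ∨ (AX (EG halt))) = {Store, Send, Wait, Busy, Init, Check}
EG (alarm ∨ (AX (EG halt))): greatest fixpoint, start Z0 = {Store, Send, Wait, Busy, Init, Check}, keep only states in Sat with some successor in Z. Already a fixed point.
Sat(EG (alarm ∨ (AX (EG halt)))) = {Store, Send, Wait, Busy, Init, Check}
|Sat(EG (alarm ∨ (AX (EG halt))))| = |{Store, Send, Wait, Busy, Init, Check}| = 6.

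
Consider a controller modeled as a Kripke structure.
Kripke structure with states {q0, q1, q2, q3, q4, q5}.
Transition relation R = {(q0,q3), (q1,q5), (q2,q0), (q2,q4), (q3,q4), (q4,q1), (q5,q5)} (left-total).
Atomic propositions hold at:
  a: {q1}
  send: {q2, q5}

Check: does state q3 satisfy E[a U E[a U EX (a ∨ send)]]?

Sat(a ∨ send) = {q1, q2, q5}
Sat(EX (a ∨ send)) = {s : some successor in {q1, q2, q5}} = {q1, q4, q5}
E[a U EX (a ∨ send)]: least fixpoint, start Z0 = Sat(EX (a ∨ send)) = {q1, q4, q5}, add states in Sat(a) with some successor in Z. Already a fixed point.
Sat(E[a U EX (a ∨ send)]) = {q1, q4, q5}
E[a U E[a U EX (a ∨ send)]]: least fixpoint, start Z0 = Sat(E[a U EX (a ∨ send)]) = {q1, q4, q5}, add states in Sat(a) with some successor in Z. Already a fixed point.
Sat(E[a U E[a U EX (a ∨ send)]]) = {q1, q4, q5}
q3 ∉ Sat(E[a U E[a U EX (a ∨ send)]]) = {q1, q4, q5}, so the formula does not hold at q3.

No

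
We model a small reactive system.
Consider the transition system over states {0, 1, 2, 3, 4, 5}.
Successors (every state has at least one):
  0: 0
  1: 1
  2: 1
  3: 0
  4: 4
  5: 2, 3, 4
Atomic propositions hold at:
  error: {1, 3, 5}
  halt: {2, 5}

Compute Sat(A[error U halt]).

A[error U halt]: least fixpoint, start Z0 = Sat(halt) = {2, 5}, add states in Sat(error) with every successor in Z. Already a fixed point.
Sat(A[error U halt]) = {2, 5}

{2, 5}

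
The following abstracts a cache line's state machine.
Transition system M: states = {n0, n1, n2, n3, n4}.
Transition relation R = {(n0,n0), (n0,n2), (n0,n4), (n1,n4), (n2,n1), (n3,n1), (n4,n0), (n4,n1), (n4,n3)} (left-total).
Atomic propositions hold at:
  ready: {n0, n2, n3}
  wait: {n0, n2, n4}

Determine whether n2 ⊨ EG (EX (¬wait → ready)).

No

Sat(¬wait) = {n1, n3}
Sat(¬wait → ready) = {n0, n2, n3, n4}
Sat(EX (¬wait → ready)) = {s : some successor in {n0, n2, n3, n4}} = {n0, n1, n4}
EG (EX (¬wait → ready)): greatest fixpoint, start Z0 = {n0, n1, n4}, keep only states in Sat with some successor in Z. Already a fixed point.
Sat(EG (EX (¬wait → ready))) = {n0, n1, n4}
n2 ∉ Sat(EG (EX (¬wait → ready))) = {n0, n1, n4}, so the formula does not hold at n2.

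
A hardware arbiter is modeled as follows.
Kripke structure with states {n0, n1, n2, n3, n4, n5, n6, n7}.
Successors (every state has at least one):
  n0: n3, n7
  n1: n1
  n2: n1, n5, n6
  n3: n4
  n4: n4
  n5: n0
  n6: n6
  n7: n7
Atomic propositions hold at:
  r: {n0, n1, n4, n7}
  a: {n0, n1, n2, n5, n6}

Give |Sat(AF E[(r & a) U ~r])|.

Sat(r & a) = {n0, n1}
Sat(~r) = {n2, n3, n5, n6}
E[(r & a) U ~r]: least fixpoint, start Z0 = Sat(~r) = {n2, n3, n5, n6}, add states in Sat(r & a) with some successor in Z. Z1 = {n0, n2, n3, n5, n6}; fixed.
Sat(E[(r & a) U ~r]) = {n0, n2, n3, n5, n6}
AF E[(r & a) U ~r]: least fixpoint, start Z0 = {n0, n2, n3, n5, n6}, add states with every successor in Z. Already a fixed point.
Sat(AF E[(r & a) U ~r]) = {n0, n2, n3, n5, n6}
|Sat(AF E[(r & a) U ~r])| = |{n0, n2, n3, n5, n6}| = 5.

5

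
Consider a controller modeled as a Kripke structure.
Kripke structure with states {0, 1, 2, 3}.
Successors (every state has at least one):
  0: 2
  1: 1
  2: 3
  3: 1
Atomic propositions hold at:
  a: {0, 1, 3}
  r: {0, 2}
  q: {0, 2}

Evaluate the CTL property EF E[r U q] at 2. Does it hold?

E[r U q]: least fixpoint, start Z0 = Sat(q) = {0, 2}, add states in Sat(r) with some successor in Z. Already a fixed point.
Sat(E[r U q]) = {0, 2}
EF E[r U q]: least fixpoint, start Z0 = {0, 2}, add states with some successor in Z. Already a fixed point.
Sat(EF E[r U q]) = {0, 2}
2 ∈ Sat(EF E[r U q]) = {0, 2}, so the formula holds at 2.

Yes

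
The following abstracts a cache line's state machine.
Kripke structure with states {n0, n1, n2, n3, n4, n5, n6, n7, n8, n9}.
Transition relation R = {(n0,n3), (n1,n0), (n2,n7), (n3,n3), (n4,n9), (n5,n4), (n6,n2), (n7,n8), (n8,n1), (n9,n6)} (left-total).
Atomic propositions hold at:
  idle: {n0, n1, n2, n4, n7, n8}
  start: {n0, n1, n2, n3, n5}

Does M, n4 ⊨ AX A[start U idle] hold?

A[start U idle]: least fixpoint, start Z0 = Sat(idle) = {n0, n1, n2, n4, n7, n8}, add states in Sat(start) with every successor in Z. Z1 = {n0, n1, n2, n4, n5, n7, n8}; fixed.
Sat(A[start U idle]) = {n0, n1, n2, n4, n5, n7, n8}
Sat(AX A[start U idle]) = {s : every successor in {n0, n1, n2, n4, n5, n7, n8}} = {n1, n2, n5, n6, n7, n8}
n4 ∉ Sat(AX A[start U idle]) = {n1, n2, n5, n6, n7, n8}, so the formula does not hold at n4.

No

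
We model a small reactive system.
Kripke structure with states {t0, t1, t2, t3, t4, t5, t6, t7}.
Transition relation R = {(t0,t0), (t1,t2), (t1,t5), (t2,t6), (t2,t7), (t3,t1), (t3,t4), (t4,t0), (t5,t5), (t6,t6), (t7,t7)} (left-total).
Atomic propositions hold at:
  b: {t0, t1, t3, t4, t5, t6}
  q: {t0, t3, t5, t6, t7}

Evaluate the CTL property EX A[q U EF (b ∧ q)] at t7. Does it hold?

Sat(b ∧ q) = {t0, t3, t5, t6}
EF (b ∧ q): least fixpoint, start Z0 = {t0, t3, t5, t6}, add states with some successor in Z. Z1 = {t0, t1, t2, t3, t4, t5, t6}; fixed.
Sat(EF (b ∧ q)) = {t0, t1, t2, t3, t4, t5, t6}
A[q U EF (b ∧ q)]: least fixpoint, start Z0 = Sat(EF (b ∧ q)) = {t0, t1, t2, t3, t4, t5, t6}, add states in Sat(q) with every successor in Z. Already a fixed point.
Sat(A[q U EF (b ∧ q)]) = {t0, t1, t2, t3, t4, t5, t6}
Sat(EX A[q U EF (b ∧ q)]) = {s : some successor in {t0, t1, t2, t3, t4, t5, t6}} = {t0, t1, t2, t3, t4, t5, t6}
t7 ∉ Sat(EX A[q U EF (b ∧ q)]) = {t0, t1, t2, t3, t4, t5, t6}, so the formula does not hold at t7.

No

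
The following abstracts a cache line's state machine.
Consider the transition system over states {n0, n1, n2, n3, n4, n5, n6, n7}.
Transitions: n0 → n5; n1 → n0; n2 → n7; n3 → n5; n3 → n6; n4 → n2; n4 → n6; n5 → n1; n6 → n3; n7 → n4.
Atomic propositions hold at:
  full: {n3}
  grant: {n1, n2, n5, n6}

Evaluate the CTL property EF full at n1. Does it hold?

EF full: least fixpoint, start Z0 = {n3}, add states with some successor in Z. Z1 = {n3, n6}; Z2 = {n3, n4, n6}; Z3 = {n3, n4, n6, n7}; Z4 = {n2, n3, n4, n6, n7}; fixed.
Sat(EF full) = {n2, n3, n4, n6, n7}
n1 ∉ Sat(EF full) = {n2, n3, n4, n6, n7}, so the formula does not hold at n1.

No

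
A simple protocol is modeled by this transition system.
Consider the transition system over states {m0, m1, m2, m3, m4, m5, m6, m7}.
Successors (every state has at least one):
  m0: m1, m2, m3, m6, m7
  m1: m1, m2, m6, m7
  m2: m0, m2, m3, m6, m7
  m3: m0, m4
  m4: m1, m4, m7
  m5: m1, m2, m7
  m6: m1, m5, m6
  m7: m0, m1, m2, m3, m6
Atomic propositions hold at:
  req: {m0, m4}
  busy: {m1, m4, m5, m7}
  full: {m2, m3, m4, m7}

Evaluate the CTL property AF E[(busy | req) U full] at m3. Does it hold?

Yes

Sat(busy | req) = {m0, m1, m4, m5, m7}
E[(busy | req) U full]: least fixpoint, start Z0 = Sat(full) = {m2, m3, m4, m7}, add states in Sat(busy | req) with some successor in Z. Z1 = {m0, m1, m2, m3, m4, m5, m7}; fixed.
Sat(E[(busy | req) U full]) = {m0, m1, m2, m3, m4, m5, m7}
AF E[(busy | req) U full]: least fixpoint, start Z0 = {m0, m1, m2, m3, m4, m5, m7}, add states with every successor in Z. Already a fixed point.
Sat(AF E[(busy | req) U full]) = {m0, m1, m2, m3, m4, m5, m7}
m3 ∈ Sat(AF E[(busy | req) U full]) = {m0, m1, m2, m3, m4, m5, m7}, so the formula holds at m3.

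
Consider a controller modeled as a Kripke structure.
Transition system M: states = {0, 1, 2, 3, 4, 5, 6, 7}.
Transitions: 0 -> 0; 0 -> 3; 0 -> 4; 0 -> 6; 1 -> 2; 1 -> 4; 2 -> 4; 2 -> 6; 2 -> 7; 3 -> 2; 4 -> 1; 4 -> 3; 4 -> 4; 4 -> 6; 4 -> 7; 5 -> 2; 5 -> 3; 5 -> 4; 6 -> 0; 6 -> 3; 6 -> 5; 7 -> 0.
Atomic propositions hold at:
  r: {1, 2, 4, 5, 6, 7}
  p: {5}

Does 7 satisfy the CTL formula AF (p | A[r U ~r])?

Yes

Sat(~r) = {0, 3}
A[r U ~r]: least fixpoint, start Z0 = Sat(~r) = {0, 3}, add states in Sat(r) with every successor in Z. Z1 = {0, 3, 7}; fixed.
Sat(A[r U ~r]) = {0, 3, 7}
Sat(p | A[r U ~r]) = {0, 3, 5, 7}
AF (p | A[r U ~r]): least fixpoint, start Z0 = {0, 3, 5, 7}, add states with every successor in Z. Z1 = {0, 3, 5, 6, 7}; fixed.
Sat(AF (p | A[r U ~r])) = {0, 3, 5, 6, 7}
7 ∈ Sat(AF (p | A[r U ~r])) = {0, 3, 5, 6, 7}, so the formula holds at 7.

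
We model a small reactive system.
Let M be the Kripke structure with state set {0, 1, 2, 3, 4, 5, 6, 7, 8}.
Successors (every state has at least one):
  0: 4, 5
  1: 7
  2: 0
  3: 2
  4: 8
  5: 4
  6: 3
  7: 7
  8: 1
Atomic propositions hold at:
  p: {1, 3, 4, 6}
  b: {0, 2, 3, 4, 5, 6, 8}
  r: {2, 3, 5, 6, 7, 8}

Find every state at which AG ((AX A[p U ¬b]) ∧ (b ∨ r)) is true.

Sat(¬b) = {1, 7}
A[p U ¬b]: least fixpoint, start Z0 = Sat(¬b) = {1, 7}, add states in Sat(p) with every successor in Z. Already a fixed point.
Sat(A[p U ¬b]) = {1, 7}
Sat(AX A[p U ¬b]) = {s : every successor in {1, 7}} = {1, 7, 8}
Sat(b ∨ r) = {0, 2, 3, 4, 5, 6, 7, 8}
Sat((AX A[p U ¬b]) ∧ (b ∨ r)) = {7, 8}
AG ((AX A[p U ¬b]) ∧ (b ∨ r)): greatest fixpoint, start Z0 = {7, 8}, keep only states in Sat with every successor in Z. Z1 = {7}; fixed.
Sat(AG ((AX A[p U ¬b]) ∧ (b ∨ r))) = {7}

{7}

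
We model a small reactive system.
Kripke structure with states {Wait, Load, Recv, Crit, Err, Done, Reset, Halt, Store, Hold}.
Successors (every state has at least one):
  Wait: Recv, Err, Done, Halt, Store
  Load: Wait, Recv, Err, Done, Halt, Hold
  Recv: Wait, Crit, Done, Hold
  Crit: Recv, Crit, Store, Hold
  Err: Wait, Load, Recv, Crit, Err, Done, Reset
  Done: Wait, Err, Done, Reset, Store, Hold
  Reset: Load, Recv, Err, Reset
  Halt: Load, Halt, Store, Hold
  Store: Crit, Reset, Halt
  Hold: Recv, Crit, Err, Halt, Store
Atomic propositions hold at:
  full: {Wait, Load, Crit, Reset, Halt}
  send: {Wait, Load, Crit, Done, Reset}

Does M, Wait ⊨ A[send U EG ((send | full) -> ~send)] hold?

Sat(send | full) = {Wait, Load, Crit, Done, Reset, Halt}
Sat(~send) = {Recv, Err, Halt, Store, Hold}
Sat((send | full) -> ~send) = {Recv, Err, Halt, Store, Hold}
EG ((send | full) -> ~send): greatest fixpoint, start Z0 = {Recv, Err, Halt, Store, Hold}, keep only states in Sat with some successor in Z. Already a fixed point.
Sat(EG ((send | full) -> ~send)) = {Recv, Err, Halt, Store, Hold}
A[send U EG ((send | full) -> ~send)]: least fixpoint, start Z0 = Sat(EG ((send | full) -> ~send)) = {Recv, Err, Halt, Store, Hold}, add states in Sat(send) with every successor in Z. Already a fixed point.
Sat(A[send U EG ((send | full) -> ~send)]) = {Recv, Err, Halt, Store, Hold}
Wait ∉ Sat(A[send U EG ((send | full) -> ~send)]) = {Recv, Err, Halt, Store, Hold}, so the formula does not hold at Wait.

No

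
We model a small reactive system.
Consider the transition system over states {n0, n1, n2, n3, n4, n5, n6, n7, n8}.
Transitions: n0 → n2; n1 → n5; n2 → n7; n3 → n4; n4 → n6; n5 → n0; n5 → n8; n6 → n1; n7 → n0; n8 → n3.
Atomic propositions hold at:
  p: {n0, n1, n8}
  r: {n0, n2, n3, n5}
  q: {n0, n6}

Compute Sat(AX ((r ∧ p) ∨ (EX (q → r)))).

Sat(r ∧ p) = {n0}
Sat(q → r) = {n0, n1, n2, n3, n4, n5, n7, n8}
Sat(EX (q → r)) = {s : some successor in {n0, n1, n2, n3, n4, n5, n7, n8}} = {n0, n1, n2, n3, n5, n6, n7, n8}
Sat((r ∧ p) ∨ (EX (q → r))) = {n0, n1, n2, n3, n5, n6, n7, n8}
Sat(AX ((r ∧ p) ∨ (EX (q → r)))) = {s : every successor in {n0, n1, n2, n3, n5, n6, n7, n8}} = {n0, n1, n2, n4, n5, n6, n7, n8}

{n0, n1, n2, n4, n5, n6, n7, n8}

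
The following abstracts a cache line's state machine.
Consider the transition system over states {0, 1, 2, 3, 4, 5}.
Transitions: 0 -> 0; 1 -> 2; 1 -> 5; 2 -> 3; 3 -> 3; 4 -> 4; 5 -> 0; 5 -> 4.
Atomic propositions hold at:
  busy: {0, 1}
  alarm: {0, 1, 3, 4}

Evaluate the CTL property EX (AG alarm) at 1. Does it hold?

AG alarm: greatest fixpoint, start Z0 = {0, 1, 3, 4}, keep only states in Sat with every successor in Z. Z1 = {0, 3, 4}; fixed.
Sat(AG alarm) = {0, 3, 4}
Sat(EX (AG alarm)) = {s : some successor in {0, 3, 4}} = {0, 2, 3, 4, 5}
1 ∉ Sat(EX (AG alarm)) = {0, 2, 3, 4, 5}, so the formula does not hold at 1.

No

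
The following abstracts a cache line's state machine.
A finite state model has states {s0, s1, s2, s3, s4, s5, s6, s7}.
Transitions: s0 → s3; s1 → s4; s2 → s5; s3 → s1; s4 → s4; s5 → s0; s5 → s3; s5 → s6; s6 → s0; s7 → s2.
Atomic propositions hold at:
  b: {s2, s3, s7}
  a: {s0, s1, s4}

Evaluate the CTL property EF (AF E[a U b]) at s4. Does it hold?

E[a U b]: least fixpoint, start Z0 = Sat(b) = {s2, s3, s7}, add states in Sat(a) with some successor in Z. Z1 = {s0, s2, s3, s7}; fixed.
Sat(E[a U b]) = {s0, s2, s3, s7}
AF E[a U b]: least fixpoint, start Z0 = {s0, s2, s3, s7}, add states with every successor in Z. Z1 = {s0, s2, s3, s6, s7}; Z2 = {s0, s2, s3, s5, s6, s7}; fixed.
Sat(AF E[a U b]) = {s0, s2, s3, s5, s6, s7}
EF (AF E[a U b]): least fixpoint, start Z0 = {s0, s2, s3, s5, s6, s7}, add states with some successor in Z. Already a fixed point.
Sat(EF (AF E[a U b])) = {s0, s2, s3, s5, s6, s7}
s4 ∉ Sat(EF (AF E[a U b])) = {s0, s2, s3, s5, s6, s7}, so the formula does not hold at s4.

No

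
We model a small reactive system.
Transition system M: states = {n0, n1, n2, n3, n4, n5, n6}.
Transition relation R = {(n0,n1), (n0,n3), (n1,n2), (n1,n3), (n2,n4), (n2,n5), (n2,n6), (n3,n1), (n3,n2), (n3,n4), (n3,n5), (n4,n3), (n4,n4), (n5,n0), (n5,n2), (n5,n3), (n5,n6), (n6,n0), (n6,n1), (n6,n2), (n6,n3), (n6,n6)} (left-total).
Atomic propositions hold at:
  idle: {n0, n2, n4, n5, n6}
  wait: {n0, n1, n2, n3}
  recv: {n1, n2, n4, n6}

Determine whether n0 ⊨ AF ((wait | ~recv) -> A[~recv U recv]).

No

Sat(~recv) = {n0, n3, n5}
Sat(wait | ~recv) = {n0, n1, n2, n3, n5}
A[~recv U recv]: least fixpoint, start Z0 = Sat(recv) = {n1, n2, n4, n6}, add states in Sat(~recv) with every successor in Z. Already a fixed point.
Sat(A[~recv U recv]) = {n1, n2, n4, n6}
Sat((wait | ~recv) -> A[~recv U recv]) = {n1, n2, n4, n6}
AF ((wait | ~recv) -> A[~recv U recv]): least fixpoint, start Z0 = {n1, n2, n4, n6}, add states with every successor in Z. Already a fixed point.
Sat(AF ((wait | ~recv) -> A[~recv U recv])) = {n1, n2, n4, n6}
n0 ∉ Sat(AF ((wait | ~recv) -> A[~recv U recv])) = {n1, n2, n4, n6}, so the formula does not hold at n0.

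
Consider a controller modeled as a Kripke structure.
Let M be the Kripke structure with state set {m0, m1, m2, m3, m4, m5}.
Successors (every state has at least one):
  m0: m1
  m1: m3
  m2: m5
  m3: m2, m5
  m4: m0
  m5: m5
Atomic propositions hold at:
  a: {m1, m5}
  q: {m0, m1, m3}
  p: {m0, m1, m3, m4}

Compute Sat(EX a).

{m0, m2, m3, m5}

Sat(EX a) = {s : some successor in {m1, m5}} = {m0, m2, m3, m5}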